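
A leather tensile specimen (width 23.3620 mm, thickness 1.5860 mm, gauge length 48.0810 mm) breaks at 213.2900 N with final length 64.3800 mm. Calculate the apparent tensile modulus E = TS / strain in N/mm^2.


TS = F / (w * t) = 213.2900 / (23.3620 * 1.5860) = 5.7565 N/mm^2
strain = (Lf - L0) / L0 = (64.3800 - 48.0810) / 48.0810 = 0.3390
E = TS / strain = 5.7565 / 0.3390 = 16.9813 N/mm^2


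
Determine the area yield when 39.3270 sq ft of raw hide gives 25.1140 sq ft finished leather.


Formula: Yield = finished / raw * 100
Substituting: Yield = 25.1140 / 39.3270 * 100
Result: 63.8594 %


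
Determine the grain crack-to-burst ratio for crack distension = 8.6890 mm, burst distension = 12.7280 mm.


Formula: Ratio = crack / burst
Substituting: Ratio = 8.6890 / 12.7280
Result: 0.6827


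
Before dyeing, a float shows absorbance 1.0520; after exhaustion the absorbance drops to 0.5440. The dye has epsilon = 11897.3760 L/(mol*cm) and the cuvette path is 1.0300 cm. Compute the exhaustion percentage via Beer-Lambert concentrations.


c_initial = A_i / (epsilon * l) = 1.0520 / (11897.3760 * 1.0300) = 8.5847e-05 mol/L
c_final = A_f / (epsilon * l) = 0.5440 / (11897.3760 * 1.0300) = 4.4393e-05 mol/L
Exhaustion = (c_initial - c_final) / c_initial * 100 = (8.5847e-05 - 4.4393e-05) / 8.5847e-05 * 100 = 48.2890 %


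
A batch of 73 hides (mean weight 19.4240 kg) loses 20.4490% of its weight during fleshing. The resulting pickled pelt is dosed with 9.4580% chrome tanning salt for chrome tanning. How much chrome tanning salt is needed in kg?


Total_raw = N * avg_wt = 73 * 19.4240 = 1417.9520 kg
Substrate = Total_raw * (1 - loss/100) = 1417.9520 * (1 - 20.4490/100) = 1127.9950 kg
Chrome = Substrate * pct / 100 = 1127.9950 * 9.4580 / 100 = 106.6858 kg


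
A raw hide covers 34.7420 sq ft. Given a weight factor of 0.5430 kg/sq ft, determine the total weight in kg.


Formula: Weight = area * weight_per_sqft
Substituting: Weight = 34.7420 * 0.5430
Result: 18.8649 kg


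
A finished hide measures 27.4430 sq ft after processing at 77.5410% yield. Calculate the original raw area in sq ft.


Formula: raw = finished * 100 / yield
Substituting: raw = 27.4430 * 100 / 77.5410
Result: 35.3916 sq ft


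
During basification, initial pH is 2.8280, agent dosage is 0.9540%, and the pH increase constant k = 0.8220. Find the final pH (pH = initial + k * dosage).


Formula: pH_final = pH_initial + k * base_pct
Substituting: pH_final = 2.8280 + 0.8220 * 0.9540
Result: 3.6122


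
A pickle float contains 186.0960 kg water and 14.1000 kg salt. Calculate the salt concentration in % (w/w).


Formula: Conc = salt / (water + salt) * 100
Substituting: Conc = 14.1000 / (186.0960 + 14.1000) * 100
Result: 7.0431 %


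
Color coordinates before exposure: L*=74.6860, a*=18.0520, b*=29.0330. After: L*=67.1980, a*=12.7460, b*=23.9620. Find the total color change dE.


dL = -7.4880, da = -5.3060, db = -5.0710
dE = sqrt((-7.4880)^2 + (-5.3060)^2 + (-5.0710)^2) = 10.4852


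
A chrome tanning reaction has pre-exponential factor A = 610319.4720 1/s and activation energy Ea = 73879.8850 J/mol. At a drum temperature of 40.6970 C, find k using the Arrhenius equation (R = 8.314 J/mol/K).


T_K = T_C + 273.15 = 40.6970 + 273.15 = 313.8470 K
exponent = -Ea / (R * T_K) = -73879.8850 / (8.314 * 313.8470) = -28.3138
k = A * exp(exponent) = 610319.4720 * exp(-28.3138) = 3.0834e-07 1/s


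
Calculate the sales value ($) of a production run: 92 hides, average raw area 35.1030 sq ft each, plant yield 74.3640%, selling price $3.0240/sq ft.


Raw_total = N * avg_area = 92 * 35.1030 = 3229.4760 sq ft
Finished = Raw_total * yield / 100 = 3229.4760 * 74.3640 / 100 = 2401.5675 sq ft
Value = Finished * price = 2401.5675 * 3.0240 = 7262.3402 $


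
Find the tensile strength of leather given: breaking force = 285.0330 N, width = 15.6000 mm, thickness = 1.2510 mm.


Formula: TS = force / (width * thickness)
Substituting: TS = 285.0330 / (15.6000 * 1.2510)
Result: 14.6054 N/mm^2


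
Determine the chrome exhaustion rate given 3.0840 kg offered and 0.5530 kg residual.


Formula: Uptake = (offered - residual) / offered * 100
Substituting: Uptake = (3.0840 - 0.5530) / 3.0840 * 100
Result: 82.0687 %


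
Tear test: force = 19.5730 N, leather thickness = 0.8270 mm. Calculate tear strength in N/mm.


Formula: Tear strength = force / thickness
Substituting: Tear strength = 19.5730 / 0.8270
Result: 23.6675 N/mm


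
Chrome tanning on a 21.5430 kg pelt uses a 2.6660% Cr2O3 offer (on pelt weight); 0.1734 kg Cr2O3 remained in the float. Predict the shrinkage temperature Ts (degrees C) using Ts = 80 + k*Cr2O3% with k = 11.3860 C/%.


Offered = pelt * offer_pct / 100 = 21.5430 * 2.6660 / 100 = 0.5743 kg
Uptake = offered - residual = 0.5743 - 0.1734 = 0.4009 kg
Cr2O3% on pelt = uptake / pelt * 100 = 0.4009 / 21.5430 * 100 = 1.8611 %
Ts = 80 + k * Cr2O3% = 80 + 11.3860 * 1.8611 = 101.1905 C


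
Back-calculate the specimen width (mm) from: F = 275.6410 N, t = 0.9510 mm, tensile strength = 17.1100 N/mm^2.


Formula: w = F / (TS * t)
Substituting: w = 275.6410 / (17.1100 * 0.9510)
Result: 16.9400 mm


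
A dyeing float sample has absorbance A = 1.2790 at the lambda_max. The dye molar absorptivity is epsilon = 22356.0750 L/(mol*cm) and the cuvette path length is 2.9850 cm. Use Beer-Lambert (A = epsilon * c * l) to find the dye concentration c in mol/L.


Formula: c = A / (epsilon * l)
Substituting: c = 1.2790 / (22356.0750 * 2.9850)
Result: 1.9166e-05 mol/L


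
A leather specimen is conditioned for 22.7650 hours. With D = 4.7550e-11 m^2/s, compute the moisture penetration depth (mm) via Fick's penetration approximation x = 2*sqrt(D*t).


t = 22.7650 hr * 3600 = 81954.0000 s
D * t = 4.7550e-11 * 81954.0000 = 3.8969e-06
x = 2 * sqrt(D*t) = 2 * sqrt(3.8969e-06) = 0.00394812 m = 3.9481 mm


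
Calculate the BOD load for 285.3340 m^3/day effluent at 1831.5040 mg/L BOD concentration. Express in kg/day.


Formula: BOD_load = volume * conc / 1000
Substituting: BOD_load = 285.3340 * 1831.5040 / 1000
Result: 522.5904 kg/day


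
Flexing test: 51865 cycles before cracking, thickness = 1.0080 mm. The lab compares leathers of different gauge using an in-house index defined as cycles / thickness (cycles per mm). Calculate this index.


Formula: Index = cycles / thickness
Substituting: Index = 51865 / 1.0080
Result: 51453.3730 cycles/mm


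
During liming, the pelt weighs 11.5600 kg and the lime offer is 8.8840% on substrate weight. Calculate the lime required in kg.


Formula: Lime = substrate * pct / 100
Substituting: Lime = 11.5600 * 8.8840 / 100
Result: 1.0270 kg


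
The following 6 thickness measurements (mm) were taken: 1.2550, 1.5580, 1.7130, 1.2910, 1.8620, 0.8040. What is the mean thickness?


Formula: Average = sum / n
Substituting: Average = 8.4830 / 6
Result: 1.4138 mm


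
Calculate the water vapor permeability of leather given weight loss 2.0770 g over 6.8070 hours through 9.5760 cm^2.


Formula: WVP = loss / (area * time)
Substituting: WVP = 2.0770 / (9.5760 * 6.8070)
Result: 0.0318637 g/(cm^2*hr)


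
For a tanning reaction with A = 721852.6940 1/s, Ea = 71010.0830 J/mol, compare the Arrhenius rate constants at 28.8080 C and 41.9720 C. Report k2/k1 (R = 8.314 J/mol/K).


T1 = 28.8080 + 273.15 = 301.9580 K; T2 = 41.9720 + 273.15 = 315.1220 K
k1 = A * exp(-Ea/(R*T1)) = 721852.6940 * exp(-71010.0830/(8.314*301.9580)) = 3.7517e-07 1/s
k2 = A * exp(-Ea/(R*T2)) = 721852.6940 * exp(-71010.0830/(8.314*315.1220)) = 1.2229e-06 1/s
k2/k1 = 1.2229e-06 / 3.7517e-07 = 3.2596


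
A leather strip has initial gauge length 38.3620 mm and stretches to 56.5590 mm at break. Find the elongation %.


Formula: Elongation = (Lf - L0) / L0 * 100
Substituting: Elongation = (56.5590 - 38.3620) / 38.3620 * 100
Result: 47.4350 %


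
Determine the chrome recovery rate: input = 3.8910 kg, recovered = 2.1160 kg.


Formula: Recovery = recovered / input * 100
Substituting: Recovery = 2.1160 / 3.8910 * 100
Result: 54.3819 %


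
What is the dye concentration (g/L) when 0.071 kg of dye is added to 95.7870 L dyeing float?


Formula: Conc = dye_mass(kg) / volume(L) * 1000
Substituting: Conc = 0.071 / 95.7870 * 1000
Result: 0.7412 g/L


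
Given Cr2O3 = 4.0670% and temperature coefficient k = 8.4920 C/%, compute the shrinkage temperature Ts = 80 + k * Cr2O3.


Formula: Ts = 80 + k * Cr2O3
Substituting: Ts = 80 + 8.4920 * 4.0670
Result: 114.5370 C


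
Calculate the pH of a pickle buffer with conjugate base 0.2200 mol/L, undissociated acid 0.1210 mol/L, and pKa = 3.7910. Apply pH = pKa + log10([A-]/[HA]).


ratio = [A-] / [HA] = 0.2200 / 0.1210 = 1.8182
log10(ratio) = 0.2596
pH = pKa + log10(ratio) = 3.7910 + 0.2596 = 4.0506


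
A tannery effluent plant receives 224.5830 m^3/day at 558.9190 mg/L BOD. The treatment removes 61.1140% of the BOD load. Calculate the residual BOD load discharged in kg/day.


Load_in = volume * conc / 1000 = 224.5830 * 558.9190 / 1000 = 125.5237 kg/day
Removed = Load_in * eff / 100 = 125.5237 * 61.1140 / 100 = 76.7126 kg/day
Load_out = Load_in - Removed = 125.5237 - 76.7126 = 48.8111 kg/day


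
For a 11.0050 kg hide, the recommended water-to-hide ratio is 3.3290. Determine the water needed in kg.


Formula: Water = hide_weight * ratio
Substituting: Water = 11.0050 * 3.3290
Result: 36.6356 kg


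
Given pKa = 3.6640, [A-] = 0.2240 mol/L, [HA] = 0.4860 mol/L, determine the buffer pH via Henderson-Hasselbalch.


ratio = [A-] / [HA] = 0.2240 / 0.4860 = 0.4609
log10(ratio) = -0.3364
pH = pKa + log10(ratio) = 3.6640 - 0.3364 = 3.3276


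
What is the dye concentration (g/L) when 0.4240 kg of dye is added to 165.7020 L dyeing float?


Formula: Conc = dye_mass(kg) / volume(L) * 1000
Substituting: Conc = 0.4240 / 165.7020 * 1000
Result: 2.5588 g/L


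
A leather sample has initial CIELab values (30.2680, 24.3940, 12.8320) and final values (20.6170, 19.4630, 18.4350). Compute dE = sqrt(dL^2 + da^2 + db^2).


dL = -9.6510, da = -4.9310, db = 5.6030
dE = sqrt((-9.6510)^2 + (-4.9310)^2 + 5.6030^2) = 12.2004


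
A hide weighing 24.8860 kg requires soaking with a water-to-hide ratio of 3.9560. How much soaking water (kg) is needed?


Formula: Water = hide_weight * ratio
Substituting: Water = 24.8860 * 3.9560
Result: 98.4490 kg


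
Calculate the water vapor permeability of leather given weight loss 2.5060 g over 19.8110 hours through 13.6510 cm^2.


Formula: WVP = loss / (area * time)
Substituting: WVP = 2.5060 / (13.6510 * 19.8110)
Result: 0.00926638 g/(cm^2*hr)


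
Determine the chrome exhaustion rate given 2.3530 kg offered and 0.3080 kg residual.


Formula: Uptake = (offered - residual) / offered * 100
Substituting: Uptake = (2.3530 - 0.3080) / 2.3530 * 100
Result: 86.9103 %


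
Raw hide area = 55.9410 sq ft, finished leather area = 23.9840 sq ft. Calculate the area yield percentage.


Formula: Yield = finished / raw * 100
Substituting: Yield = 23.9840 / 55.9410 * 100
Result: 42.8737 %


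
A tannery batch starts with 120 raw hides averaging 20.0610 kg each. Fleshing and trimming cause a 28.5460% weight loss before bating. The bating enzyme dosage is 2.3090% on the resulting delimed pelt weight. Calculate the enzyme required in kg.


Total_raw = N * avg_wt = 120 * 20.0610 = 2407.3200 kg
Substrate = Total_raw * (1 - loss/100) = 2407.3200 * (1 - 28.5460/100) = 1720.1264 kg
Enzyme = Substrate * pct / 100 = 1720.1264 * 2.3090 / 100 = 39.7177 kg


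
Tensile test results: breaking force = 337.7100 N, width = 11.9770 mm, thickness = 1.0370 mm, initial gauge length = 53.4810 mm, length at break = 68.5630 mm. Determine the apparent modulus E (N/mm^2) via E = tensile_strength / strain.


TS = F / (w * t) = 337.7100 / (11.9770 * 1.0370) = 27.1905 N/mm^2
strain = (Lf - L0) / L0 = (68.5630 - 53.4810) / 53.4810 = 0.2820
E = TS / strain = 27.1905 / 0.2820 = 96.4179 N/mm^2


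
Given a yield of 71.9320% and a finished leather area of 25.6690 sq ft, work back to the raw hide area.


Formula: raw = finished * 100 / yield
Substituting: raw = 25.6690 * 100 / 71.9320
Result: 35.6851 sq ft


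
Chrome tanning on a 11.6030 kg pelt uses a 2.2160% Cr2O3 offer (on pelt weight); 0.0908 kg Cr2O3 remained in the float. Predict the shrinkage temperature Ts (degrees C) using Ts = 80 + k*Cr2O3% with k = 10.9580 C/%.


Offered = pelt * offer_pct / 100 = 11.6030 * 2.2160 / 100 = 0.2571 kg
Uptake = offered - residual = 0.2571 - 0.0908 = 0.1663 kg
Cr2O3% on pelt = uptake / pelt * 100 = 0.1663 / 11.6030 * 100 = 1.4334 %
Ts = 80 + k * Cr2O3% = 80 + 10.9580 * 1.4334 = 95.7077 C


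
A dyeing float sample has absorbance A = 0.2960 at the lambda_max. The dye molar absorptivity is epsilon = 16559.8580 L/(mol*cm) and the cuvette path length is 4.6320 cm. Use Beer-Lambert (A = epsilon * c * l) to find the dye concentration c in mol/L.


Formula: c = A / (epsilon * l)
Substituting: c = 0.2960 / (16559.8580 * 4.6320)
Result: 3.8589e-06 mol/L


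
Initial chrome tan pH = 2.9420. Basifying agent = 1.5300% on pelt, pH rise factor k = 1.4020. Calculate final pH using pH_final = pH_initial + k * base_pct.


Formula: pH_final = pH_initial + k * base_pct
Substituting: pH_final = 2.9420 + 1.4020 * 1.5300
Result: 5.0871


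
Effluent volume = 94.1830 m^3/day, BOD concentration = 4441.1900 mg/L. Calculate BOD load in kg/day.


Formula: BOD_load = volume * conc / 1000
Substituting: BOD_load = 94.1830 * 4441.1900 / 1000
Result: 418.2846 kg/day


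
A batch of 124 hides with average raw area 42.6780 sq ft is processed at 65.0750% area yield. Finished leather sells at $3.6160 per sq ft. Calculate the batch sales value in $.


Raw_total = N * avg_area = 124 * 42.6780 = 5292.0720 sq ft
Finished = Raw_total * yield / 100 = 5292.0720 * 65.0750 / 100 = 3443.8159 sq ft
Value = Finished * price = 3443.8159 * 3.6160 = 12452.8381 $


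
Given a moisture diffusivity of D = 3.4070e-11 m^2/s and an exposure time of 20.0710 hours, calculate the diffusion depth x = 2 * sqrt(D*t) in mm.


t = 20.0710 hr * 3600 = 72255.6000 s
D * t = 3.4070e-11 * 72255.6000 = 2.4617e-06
x = 2 * sqrt(D*t) = 2 * sqrt(2.4617e-06) = 0.00313799 m = 3.1380 mm


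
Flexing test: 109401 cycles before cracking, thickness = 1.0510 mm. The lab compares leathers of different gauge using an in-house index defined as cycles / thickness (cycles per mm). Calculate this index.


Formula: Index = cycles / thickness
Substituting: Index = 109401 / 1.0510
Result: 104092.2931 cycles/mm


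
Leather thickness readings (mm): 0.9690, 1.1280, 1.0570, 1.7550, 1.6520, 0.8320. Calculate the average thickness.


Formula: Average = sum / n
Substituting: Average = 7.3930 / 6
Result: 1.2322 mm


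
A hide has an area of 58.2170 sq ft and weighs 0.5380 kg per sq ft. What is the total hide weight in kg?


Formula: Weight = area * weight_per_sqft
Substituting: Weight = 58.2170 * 0.5380
Result: 31.3207 kg


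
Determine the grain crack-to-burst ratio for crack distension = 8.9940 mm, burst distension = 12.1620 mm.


Formula: Ratio = crack / burst
Substituting: Ratio = 8.9940 / 12.1620
Result: 0.7395


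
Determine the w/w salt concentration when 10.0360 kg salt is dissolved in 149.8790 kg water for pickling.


Formula: Conc = salt / (water + salt) * 100
Substituting: Conc = 10.0360 / (149.8790 + 10.0360) * 100
Result: 6.2758 %


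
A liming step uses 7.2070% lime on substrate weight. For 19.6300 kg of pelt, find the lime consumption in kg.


Formula: Lime = substrate * pct / 100
Substituting: Lime = 19.6300 * 7.2070 / 100
Result: 1.4147 kg


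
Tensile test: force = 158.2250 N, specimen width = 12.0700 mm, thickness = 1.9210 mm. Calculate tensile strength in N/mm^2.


Formula: TS = force / (width * thickness)
Substituting: TS = 158.2250 / (12.0700 * 1.9210)
Result: 6.8240 N/mm^2


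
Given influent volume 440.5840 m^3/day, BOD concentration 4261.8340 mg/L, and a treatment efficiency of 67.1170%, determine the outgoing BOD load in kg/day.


Load_in = volume * conc / 1000 = 440.5840 * 4261.8340 / 1000 = 1877.6959 kg/day
Removed = Load_in * eff / 100 = 1877.6959 * 67.1170 / 100 = 1260.2531 kg/day
Load_out = Load_in - Removed = 1877.6959 - 1260.2531 = 617.4427 kg/day


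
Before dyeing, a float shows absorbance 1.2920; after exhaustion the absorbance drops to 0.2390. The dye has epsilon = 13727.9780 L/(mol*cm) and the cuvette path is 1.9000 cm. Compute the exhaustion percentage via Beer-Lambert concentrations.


c_initial = A_i / (epsilon * l) = 1.2920 / (13727.9780 * 1.9000) = 4.9534e-05 mol/L
c_final = A_f / (epsilon * l) = 0.2390 / (13727.9780 * 1.9000) = 9.1630e-06 mol/L
Exhaustion = (c_initial - c_final) / c_initial * 100 = (4.9534e-05 - 9.1630e-06) / 4.9534e-05 * 100 = 81.5015 %


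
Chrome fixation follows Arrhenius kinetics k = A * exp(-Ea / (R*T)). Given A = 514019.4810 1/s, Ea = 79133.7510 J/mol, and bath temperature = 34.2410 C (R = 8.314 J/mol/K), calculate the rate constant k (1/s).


T_K = T_C + 273.15 = 34.2410 + 273.15 = 307.3910 K
exponent = -Ea / (R * T_K) = -79133.7510 / (8.314 * 307.3910) = -30.9643
k = A * exp(exponent) = 514019.4810 * exp(-30.9643) = 1.8339e-08 1/s


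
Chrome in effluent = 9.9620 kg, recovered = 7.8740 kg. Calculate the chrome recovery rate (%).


Formula: Recovery = recovered / input * 100
Substituting: Recovery = 7.8740 / 9.9620 * 100
Result: 79.0404 %


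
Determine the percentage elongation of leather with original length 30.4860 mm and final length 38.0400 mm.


Formula: Elongation = (Lf - L0) / L0 * 100
Substituting: Elongation = (38.0400 - 30.4860) / 30.4860 * 100
Result: 24.7786 %


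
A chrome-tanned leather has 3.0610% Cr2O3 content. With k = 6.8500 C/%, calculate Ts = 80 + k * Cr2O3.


Formula: Ts = 80 + k * Cr2O3
Substituting: Ts = 80 + 6.8500 * 3.0610
Result: 100.9678 C


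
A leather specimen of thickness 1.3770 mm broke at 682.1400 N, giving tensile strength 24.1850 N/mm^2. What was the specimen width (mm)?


Formula: w = F / (TS * t)
Substituting: w = 682.1400 / (24.1850 * 1.3770)
Result: 20.4830 mm


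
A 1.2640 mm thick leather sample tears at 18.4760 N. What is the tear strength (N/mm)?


Formula: Tear strength = force / thickness
Substituting: Tear strength = 18.4760 / 1.2640
Result: 14.6171 N/mm


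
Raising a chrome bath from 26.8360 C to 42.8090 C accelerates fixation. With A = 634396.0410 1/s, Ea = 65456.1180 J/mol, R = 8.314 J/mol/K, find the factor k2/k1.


T1 = 26.8360 + 273.15 = 299.9860 K; T2 = 42.8090 + 273.15 = 315.9590 K
k1 = A * exp(-Ea/(R*T1)) = 634396.0410 * exp(-65456.1180/(8.314*299.9860)) = 2.5380e-06 1/s
k2 = A * exp(-Ea/(R*T2)) = 634396.0410 * exp(-65456.1180/(8.314*315.9590)) = 9.5654e-06 1/s
k2/k1 = 9.5654e-06 / 2.5380e-06 = 3.7688


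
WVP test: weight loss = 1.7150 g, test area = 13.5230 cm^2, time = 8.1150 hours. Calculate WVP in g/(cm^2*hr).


Formula: WVP = loss / (area * time)
Substituting: WVP = 1.7150 / (13.5230 * 8.1150)
Result: 0.015628 g/(cm^2*hr)


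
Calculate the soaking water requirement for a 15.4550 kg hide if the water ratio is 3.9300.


Formula: Water = hide_weight * ratio
Substituting: Water = 15.4550 * 3.9300
Result: 60.7382 kg


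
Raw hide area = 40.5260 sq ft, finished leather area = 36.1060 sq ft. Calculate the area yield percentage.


Formula: Yield = finished / raw * 100
Substituting: Yield = 36.1060 / 40.5260 * 100
Result: 89.0934 %


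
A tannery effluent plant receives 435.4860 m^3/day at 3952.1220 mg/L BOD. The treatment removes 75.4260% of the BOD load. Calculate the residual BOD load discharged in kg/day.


Load_in = volume * conc / 1000 = 435.4860 * 3952.1220 / 1000 = 1721.0938 kg/day
Removed = Load_in * eff / 100 = 1721.0938 * 75.4260 / 100 = 1298.1522 kg/day
Load_out = Load_in - Removed = 1721.0938 - 1298.1522 = 422.9416 kg/day


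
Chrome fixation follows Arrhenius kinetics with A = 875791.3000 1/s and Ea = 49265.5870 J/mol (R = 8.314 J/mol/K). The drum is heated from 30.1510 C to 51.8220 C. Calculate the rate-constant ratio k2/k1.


T1 = 30.1510 + 273.15 = 303.3010 K; T2 = 51.8220 + 273.15 = 324.9720 K
k1 = A * exp(-Ea/(R*T1)) = 875791.3000 * exp(-49265.5870/(8.314*303.3010)) = 0.00286782 1/s
k2 = A * exp(-Ea/(R*T2)) = 875791.3000 * exp(-49265.5870/(8.314*324.9720)) = 0.0105529 1/s
k2/k1 = 0.0105529 / 0.00286782 = 3.6798


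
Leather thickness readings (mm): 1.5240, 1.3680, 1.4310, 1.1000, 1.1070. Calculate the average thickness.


Formula: Average = sum / n
Substituting: Average = 6.5300 / 5
Result: 1.3060 mm


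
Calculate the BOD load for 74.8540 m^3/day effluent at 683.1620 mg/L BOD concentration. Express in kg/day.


Formula: BOD_load = volume * conc / 1000
Substituting: BOD_load = 74.8540 * 683.1620 / 1000
Result: 51.1374 kg/day


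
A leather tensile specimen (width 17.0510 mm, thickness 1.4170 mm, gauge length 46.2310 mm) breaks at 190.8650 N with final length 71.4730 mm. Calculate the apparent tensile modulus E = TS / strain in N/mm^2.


TS = F / (w * t) = 190.8650 / (17.0510 * 1.4170) = 7.8996 N/mm^2
strain = (Lf - L0) / L0 = (71.4730 - 46.2310) / 46.2310 = 0.5460
E = TS / strain = 7.8996 / 0.5460 = 14.4683 N/mm^2


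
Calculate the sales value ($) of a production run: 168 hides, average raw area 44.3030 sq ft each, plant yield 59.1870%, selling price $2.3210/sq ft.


Raw_total = N * avg_area = 168 * 44.3030 = 7442.9040 sq ft
Finished = Raw_total * yield / 100 = 7442.9040 * 59.1870 / 100 = 4405.2316 sq ft
Value = Finished * price = 4405.2316 * 2.3210 = 10224.5425 $


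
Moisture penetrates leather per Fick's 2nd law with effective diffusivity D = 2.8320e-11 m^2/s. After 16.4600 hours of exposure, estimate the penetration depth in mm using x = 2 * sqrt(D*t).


t = 16.4600 hr * 3600 = 59256.0000 s
D * t = 2.8320e-11 * 59256.0000 = 1.6781e-06
x = 2 * sqrt(D*t) = 2 * sqrt(1.6781e-06) = 0.00259085 m = 2.5909 mm


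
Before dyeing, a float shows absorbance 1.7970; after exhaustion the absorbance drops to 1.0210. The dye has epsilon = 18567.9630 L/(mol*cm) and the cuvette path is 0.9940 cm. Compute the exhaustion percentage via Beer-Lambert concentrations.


c_initial = A_i / (epsilon * l) = 1.7970 / (18567.9630 * 0.9940) = 9.7364e-05 mol/L
c_final = A_f / (epsilon * l) = 1.0210 / (18567.9630 * 0.9940) = 5.5319e-05 mol/L
Exhaustion = (c_initial - c_final) / c_initial * 100 = (9.7364e-05 - 5.5319e-05) / 9.7364e-05 * 100 = 43.1831 %


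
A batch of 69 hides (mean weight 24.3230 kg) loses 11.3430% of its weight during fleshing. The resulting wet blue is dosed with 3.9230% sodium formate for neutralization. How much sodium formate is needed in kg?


Total_raw = N * avg_wt = 69 * 24.3230 = 1678.2870 kg
Substrate = Total_raw * (1 - loss/100) = 1678.2870 * (1 - 11.3430/100) = 1487.9189 kg
Neutralizer = Substrate * pct / 100 = 1487.9189 * 3.9230 / 100 = 58.3711 kg


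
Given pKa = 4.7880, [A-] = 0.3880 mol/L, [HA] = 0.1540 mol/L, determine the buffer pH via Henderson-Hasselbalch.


ratio = [A-] / [HA] = 0.3880 / 0.1540 = 2.5195
log10(ratio) = 0.4013
pH = pKa + log10(ratio) = 4.7880 + 0.4013 = 5.1893


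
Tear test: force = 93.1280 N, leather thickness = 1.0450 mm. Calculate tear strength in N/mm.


Formula: Tear strength = force / thickness
Substituting: Tear strength = 93.1280 / 1.0450
Result: 89.1177 N/mm


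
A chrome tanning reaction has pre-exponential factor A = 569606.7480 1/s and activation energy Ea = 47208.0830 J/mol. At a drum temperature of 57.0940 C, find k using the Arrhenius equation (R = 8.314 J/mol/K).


T_K = T_C + 273.15 = 57.0940 + 273.15 = 330.2440 K
exponent = -Ea / (R * T_K) = -47208.0830 / (8.314 * 330.2440) = -17.1938
k = A * exp(exponent) = 569606.7480 * exp(-17.1938) = 0.0194272 1/s


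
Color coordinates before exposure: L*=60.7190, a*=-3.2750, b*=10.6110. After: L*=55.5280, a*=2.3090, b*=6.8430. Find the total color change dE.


dL = -5.1910, da = 5.5840, db = -3.7680
dE = sqrt((-5.1910)^2 + 5.5840^2 + (-3.7680)^2) = 8.5044


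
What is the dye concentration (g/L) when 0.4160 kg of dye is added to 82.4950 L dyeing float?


Formula: Conc = dye_mass(kg) / volume(L) * 1000
Substituting: Conc = 0.4160 / 82.4950 * 1000
Result: 5.0427 g/L


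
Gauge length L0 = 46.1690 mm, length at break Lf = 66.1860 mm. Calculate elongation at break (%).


Formula: Elongation = (Lf - L0) / L0 * 100
Substituting: Elongation = (66.1860 - 46.1690) / 46.1690 * 100
Result: 43.3559 %


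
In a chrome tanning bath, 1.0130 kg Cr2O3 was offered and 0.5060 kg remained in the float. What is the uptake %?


Formula: Uptake = (offered - residual) / offered * 100
Substituting: Uptake = (1.0130 - 0.5060) / 1.0130 * 100
Result: 50.0494 %


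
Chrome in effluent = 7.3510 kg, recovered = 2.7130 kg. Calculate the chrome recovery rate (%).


Formula: Recovery = recovered / input * 100
Substituting: Recovery = 2.7130 / 7.3510 * 100
Result: 36.9065 %


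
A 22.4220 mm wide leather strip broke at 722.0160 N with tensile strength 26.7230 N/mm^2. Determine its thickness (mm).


Formula: t = F / (TS * w)
Substituting: t = 722.0160 / (26.7230 * 22.4220)
Result: 1.2050 mm


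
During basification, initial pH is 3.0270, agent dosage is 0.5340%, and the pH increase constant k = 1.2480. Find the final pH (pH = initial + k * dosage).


Formula: pH_final = pH_initial + k * base_pct
Substituting: pH_final = 3.0270 + 1.2480 * 0.5340
Result: 3.6934


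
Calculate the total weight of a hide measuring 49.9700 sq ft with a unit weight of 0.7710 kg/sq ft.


Formula: Weight = area * weight_per_sqft
Substituting: Weight = 49.9700 * 0.7710
Result: 38.5269 kg


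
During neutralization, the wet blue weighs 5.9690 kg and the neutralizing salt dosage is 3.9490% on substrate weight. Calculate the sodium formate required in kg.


Formula: Neutralizer = substrate * pct / 100
Substituting: Neutralizer = 5.9690 * 3.9490 / 100
Result: 0.2357 kg


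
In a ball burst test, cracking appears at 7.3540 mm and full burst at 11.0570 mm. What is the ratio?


Formula: Ratio = crack / burst
Substituting: Ratio = 7.3540 / 11.0570
Result: 0.6651


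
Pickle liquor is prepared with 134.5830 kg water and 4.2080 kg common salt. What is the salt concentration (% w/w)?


Formula: Conc = salt / (water + salt) * 100
Substituting: Conc = 4.2080 / (134.5830 + 4.2080) * 100
Result: 3.0319 %


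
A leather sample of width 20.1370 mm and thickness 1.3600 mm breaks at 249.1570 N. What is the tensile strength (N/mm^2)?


Formula: TS = force / (width * thickness)
Substituting: TS = 249.1570 / (20.1370 * 1.3600)
Result: 9.0979 N/mm^2


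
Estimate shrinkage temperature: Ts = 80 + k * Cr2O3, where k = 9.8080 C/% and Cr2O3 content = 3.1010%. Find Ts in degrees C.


Formula: Ts = 80 + k * Cr2O3
Substituting: Ts = 80 + 9.8080 * 3.1010
Result: 110.4146 C


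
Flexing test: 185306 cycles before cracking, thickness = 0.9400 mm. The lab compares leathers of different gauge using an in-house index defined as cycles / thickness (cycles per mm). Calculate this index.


Formula: Index = cycles / thickness
Substituting: Index = 185306 / 0.9400
Result: 197134.0426 cycles/mm


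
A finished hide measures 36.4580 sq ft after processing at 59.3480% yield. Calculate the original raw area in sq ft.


Formula: raw = finished * 100 / yield
Substituting: raw = 36.4580 * 100 / 59.3480
Result: 61.4309 sq ft


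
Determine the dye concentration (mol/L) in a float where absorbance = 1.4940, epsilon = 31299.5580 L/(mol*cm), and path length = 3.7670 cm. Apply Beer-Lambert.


Formula: c = A / (epsilon * l)
Substituting: c = 1.4940 / (31299.5580 * 3.7670)
Result: 1.2671e-05 mol/L


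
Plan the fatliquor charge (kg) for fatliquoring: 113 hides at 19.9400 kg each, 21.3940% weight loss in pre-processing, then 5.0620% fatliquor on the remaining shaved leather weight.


Total_raw = N * avg_wt = 113 * 19.9400 = 2253.2200 kg
Substrate = Total_raw * (1 - loss/100) = 2253.2200 * (1 - 21.3940/100) = 1771.1661 kg
Fat = Substrate * pct / 100 = 1771.1661 * 5.0620 / 100 = 89.6564 kg


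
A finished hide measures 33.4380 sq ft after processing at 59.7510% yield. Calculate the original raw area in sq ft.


Formula: raw = finished * 100 / yield
Substituting: raw = 33.4380 * 100 / 59.7510
Result: 55.9622 sq ft


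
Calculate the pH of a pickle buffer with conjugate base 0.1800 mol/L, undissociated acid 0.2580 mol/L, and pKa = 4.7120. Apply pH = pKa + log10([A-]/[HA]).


ratio = [A-] / [HA] = 0.1800 / 0.2580 = 0.6977
log10(ratio) = -0.1563
pH = pKa + log10(ratio) = 4.7120 - 0.1563 = 4.5557


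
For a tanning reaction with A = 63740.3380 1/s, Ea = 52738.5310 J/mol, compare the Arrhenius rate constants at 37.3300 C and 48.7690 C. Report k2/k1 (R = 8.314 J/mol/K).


T1 = 37.3300 + 273.15 = 310.4800 K; T2 = 48.7690 + 273.15 = 321.9190 K
k1 = A * exp(-Ea/(R*T1)) = 63740.3380 * exp(-52738.5310/(8.314*310.4800)) = 8.5399e-05 1/s
k2 = A * exp(-Ea/(R*T2)) = 63740.3380 * exp(-52738.5310/(8.314*321.9190)) = 1.7650e-04 1/s
k2/k1 = 1.7650e-04 / 8.5399e-05 = 2.0668


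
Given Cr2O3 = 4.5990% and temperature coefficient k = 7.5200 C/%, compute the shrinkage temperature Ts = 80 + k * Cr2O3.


Formula: Ts = 80 + k * Cr2O3
Substituting: Ts = 80 + 7.5200 * 4.5990
Result: 114.5845 C


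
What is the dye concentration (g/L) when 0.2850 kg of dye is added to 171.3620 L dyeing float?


Formula: Conc = dye_mass(kg) / volume(L) * 1000
Substituting: Conc = 0.2850 / 171.3620 * 1000
Result: 1.6631 g/L


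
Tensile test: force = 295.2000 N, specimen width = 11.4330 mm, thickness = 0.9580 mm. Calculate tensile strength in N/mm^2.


Formula: TS = force / (width * thickness)
Substituting: TS = 295.2000 / (11.4330 * 0.9580)
Result: 26.9520 N/mm^2


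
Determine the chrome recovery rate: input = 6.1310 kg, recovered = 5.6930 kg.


Formula: Recovery = recovered / input * 100
Substituting: Recovery = 5.6930 / 6.1310 * 100
Result: 92.8560 %


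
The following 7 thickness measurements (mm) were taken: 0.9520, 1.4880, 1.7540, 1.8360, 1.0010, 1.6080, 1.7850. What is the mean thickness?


Formula: Average = sum / n
Substituting: Average = 10.4240 / 7
Result: 1.4891 mm


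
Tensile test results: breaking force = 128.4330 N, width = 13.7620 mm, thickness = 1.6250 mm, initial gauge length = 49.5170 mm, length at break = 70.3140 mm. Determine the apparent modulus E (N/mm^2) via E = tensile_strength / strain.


TS = F / (w * t) = 128.4330 / (13.7620 * 1.6250) = 5.7430 N/mm^2
strain = (Lf - L0) / L0 = (70.3140 - 49.5170) / 49.5170 = 0.4200
E = TS / strain = 5.7430 / 0.4200 = 13.6740 N/mm^2


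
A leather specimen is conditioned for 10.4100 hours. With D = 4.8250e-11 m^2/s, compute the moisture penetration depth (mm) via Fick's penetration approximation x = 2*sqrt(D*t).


t = 10.4100 hr * 3600 = 37476.0000 s
D * t = 4.8250e-11 * 37476.0000 = 1.8082e-06
x = 2 * sqrt(D*t) = 2 * sqrt(1.8082e-06) = 0.0026894 m = 2.6894 mm


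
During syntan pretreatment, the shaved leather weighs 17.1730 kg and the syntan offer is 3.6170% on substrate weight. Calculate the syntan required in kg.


Formula: Syntan = substrate * pct / 100
Substituting: Syntan = 17.1730 * 3.6170 / 100
Result: 0.6211 kg


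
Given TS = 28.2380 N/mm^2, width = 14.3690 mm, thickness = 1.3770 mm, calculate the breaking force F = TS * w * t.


Formula: F = TS * w * t
Substituting: F = 28.2380 * 14.3690 * 1.3770
Result: 558.7203 N


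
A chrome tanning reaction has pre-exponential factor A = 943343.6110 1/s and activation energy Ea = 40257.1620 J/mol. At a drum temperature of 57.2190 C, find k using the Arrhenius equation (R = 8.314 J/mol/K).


T_K = T_C + 273.15 = 57.2190 + 273.15 = 330.3690 K
exponent = -Ea / (R * T_K) = -40257.1620 / (8.314 * 330.3690) = -14.6566
k = A * exp(exponent) = 943343.6110 * exp(-14.6566) = 0.4068 1/s


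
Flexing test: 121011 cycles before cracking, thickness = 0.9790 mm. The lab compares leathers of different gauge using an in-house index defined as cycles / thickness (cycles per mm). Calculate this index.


Formula: Index = cycles / thickness
Substituting: Index = 121011 / 0.9790
Result: 123606.7416 cycles/mm


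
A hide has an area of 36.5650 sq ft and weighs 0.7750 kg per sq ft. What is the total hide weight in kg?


Formula: Weight = area * weight_per_sqft
Substituting: Weight = 36.5650 * 0.7750
Result: 28.3379 kg


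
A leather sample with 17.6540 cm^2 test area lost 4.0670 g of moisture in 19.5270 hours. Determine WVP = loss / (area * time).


Formula: WVP = loss / (area * time)
Substituting: WVP = 4.0670 / (17.6540 * 19.5270)
Result: 0.0117977 g/(cm^2*hr)


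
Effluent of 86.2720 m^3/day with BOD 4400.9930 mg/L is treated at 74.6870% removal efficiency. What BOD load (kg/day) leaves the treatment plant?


Load_in = volume * conc / 1000 = 86.2720 * 4400.9930 / 1000 = 379.6825 kg/day
Removed = Load_in * eff / 100 = 379.6825 * 74.6870 / 100 = 283.5734 kg/day
Load_out = Load_in - Removed = 379.6825 - 283.5734 = 96.1090 kg/day


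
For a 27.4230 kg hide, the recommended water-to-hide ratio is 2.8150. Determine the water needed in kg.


Formula: Water = hide_weight * ratio
Substituting: Water = 27.4230 * 2.8150
Result: 77.1957 kg


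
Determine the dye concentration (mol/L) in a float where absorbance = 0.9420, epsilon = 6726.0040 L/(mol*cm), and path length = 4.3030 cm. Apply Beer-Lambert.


Formula: c = A / (epsilon * l)
Substituting: c = 0.9420 / (6726.0040 * 4.3030)
Result: 3.2548e-05 mol/L


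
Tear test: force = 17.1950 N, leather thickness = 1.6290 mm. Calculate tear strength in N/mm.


Formula: Tear strength = force / thickness
Substituting: Tear strength = 17.1950 / 1.6290
Result: 10.5556 N/mm


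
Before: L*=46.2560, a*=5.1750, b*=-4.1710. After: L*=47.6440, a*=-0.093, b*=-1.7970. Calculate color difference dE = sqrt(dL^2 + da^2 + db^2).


dL = 1.3880, da = -5.2680, db = 2.3740
dE = sqrt(1.3880^2 + (-5.2680)^2 + 2.3740^2) = 5.9426


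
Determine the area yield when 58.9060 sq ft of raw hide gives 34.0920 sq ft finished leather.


Formula: Yield = finished / raw * 100
Substituting: Yield = 34.0920 / 58.9060 * 100
Result: 57.8753 %


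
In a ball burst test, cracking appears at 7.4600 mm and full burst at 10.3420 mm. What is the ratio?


Formula: Ratio = crack / burst
Substituting: Ratio = 7.4600 / 10.3420
Result: 0.7213


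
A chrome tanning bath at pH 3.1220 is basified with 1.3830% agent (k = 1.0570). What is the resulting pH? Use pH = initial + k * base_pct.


Formula: pH_final = pH_initial + k * base_pct
Substituting: pH_final = 3.1220 + 1.0570 * 1.3830
Result: 4.5838


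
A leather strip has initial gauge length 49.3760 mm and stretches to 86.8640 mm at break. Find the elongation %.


Formula: Elongation = (Lf - L0) / L0 * 100
Substituting: Elongation = (86.8640 - 49.3760) / 49.3760 * 100
Result: 75.9235 %


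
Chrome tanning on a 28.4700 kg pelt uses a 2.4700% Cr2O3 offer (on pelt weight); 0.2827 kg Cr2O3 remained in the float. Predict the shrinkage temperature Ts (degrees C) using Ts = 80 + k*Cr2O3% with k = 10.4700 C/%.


Offered = pelt * offer_pct / 100 = 28.4700 * 2.4700 / 100 = 0.7032 kg
Uptake = offered - residual = 0.7032 - 0.2827 = 0.4205 kg
Cr2O3% on pelt = uptake / pelt * 100 = 0.4205 / 28.4700 * 100 = 1.4770 %
Ts = 80 + k * Cr2O3% = 80 + 10.4700 * 1.4770 = 95.4645 C


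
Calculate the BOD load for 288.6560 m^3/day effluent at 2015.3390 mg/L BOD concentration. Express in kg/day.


Formula: BOD_load = volume * conc / 1000
Substituting: BOD_load = 288.6560 * 2015.3390 / 1000
Result: 581.7397 kg/day


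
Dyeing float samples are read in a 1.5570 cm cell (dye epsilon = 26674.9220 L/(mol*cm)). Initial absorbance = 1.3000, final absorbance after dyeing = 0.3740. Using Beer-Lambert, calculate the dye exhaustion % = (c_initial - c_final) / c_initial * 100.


c_initial = A_i / (epsilon * l) = 1.3000 / (26674.9220 * 1.5570) = 3.1301e-05 mol/L
c_final = A_f / (epsilon * l) = 0.3740 / (26674.9220 * 1.5570) = 9.0049e-06 mol/L
Exhaustion = (c_initial - c_final) / c_initial * 100 = (3.1301e-05 - 9.0049e-06) / 3.1301e-05 * 100 = 71.2308 %


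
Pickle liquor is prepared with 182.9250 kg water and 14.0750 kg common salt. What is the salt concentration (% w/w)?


Formula: Conc = salt / (water + salt) * 100
Substituting: Conc = 14.0750 / (182.9250 + 14.0750) * 100
Result: 7.1447 %


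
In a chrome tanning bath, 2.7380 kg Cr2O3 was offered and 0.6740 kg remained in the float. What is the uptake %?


Formula: Uptake = (offered - residual) / offered * 100
Substituting: Uptake = (2.7380 - 0.6740) / 2.7380 * 100
Result: 75.3835 %


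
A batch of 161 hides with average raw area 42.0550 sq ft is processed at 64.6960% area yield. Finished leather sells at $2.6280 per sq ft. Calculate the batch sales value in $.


Raw_total = N * avg_area = 161 * 42.0550 = 6770.8550 sq ft
Finished = Raw_total * yield / 100 = 6770.8550 * 64.6960 / 100 = 4380.4724 sq ft
Value = Finished * price = 4380.4724 * 2.6280 = 11511.8813 $


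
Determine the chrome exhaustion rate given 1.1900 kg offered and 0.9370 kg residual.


Formula: Uptake = (offered - residual) / offered * 100
Substituting: Uptake = (1.1900 - 0.9370) / 1.1900 * 100
Result: 21.2605 %


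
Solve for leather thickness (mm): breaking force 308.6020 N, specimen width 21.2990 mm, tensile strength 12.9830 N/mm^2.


Formula: t = F / (TS * w)
Substituting: t = 308.6020 / (12.9830 * 21.2990)
Result: 1.1160 mm


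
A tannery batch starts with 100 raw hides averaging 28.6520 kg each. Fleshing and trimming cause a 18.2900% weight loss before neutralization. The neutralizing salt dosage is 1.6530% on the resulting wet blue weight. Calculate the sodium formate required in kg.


Total_raw = N * avg_wt = 100 * 28.6520 = 2865.2000 kg
Substrate = Total_raw * (1 - loss/100) = 2865.2000 * (1 - 18.2900/100) = 2341.1549 kg
Neutralizer = Substrate * pct / 100 = 2341.1549 * 1.6530 / 100 = 38.6993 kg


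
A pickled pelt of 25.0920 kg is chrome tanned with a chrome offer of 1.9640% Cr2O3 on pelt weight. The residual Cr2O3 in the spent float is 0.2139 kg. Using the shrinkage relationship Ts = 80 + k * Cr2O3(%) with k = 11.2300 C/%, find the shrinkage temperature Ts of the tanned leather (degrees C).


Offered = pelt * offer_pct / 100 = 25.0920 * 1.9640 / 100 = 0.4928 kg
Uptake = offered - residual = 0.4928 - 0.2139 = 0.2789 kg
Cr2O3% on pelt = uptake / pelt * 100 = 0.2789 / 25.0920 * 100 = 1.1115 %
Ts = 80 + k * Cr2O3% = 80 + 11.2300 * 1.1115 = 92.4826 C


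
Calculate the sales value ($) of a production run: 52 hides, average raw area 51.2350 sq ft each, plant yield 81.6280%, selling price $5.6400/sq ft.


Raw_total = N * avg_area = 52 * 51.2350 = 2664.2200 sq ft
Finished = Raw_total * yield / 100 = 2664.2200 * 81.6280 / 100 = 2174.7495 sq ft
Value = Finished * price = 2174.7495 * 5.6400 = 12265.5872 $


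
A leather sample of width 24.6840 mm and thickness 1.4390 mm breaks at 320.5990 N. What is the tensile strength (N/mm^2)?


Formula: TS = force / (width * thickness)
Substituting: TS = 320.5990 / (24.6840 * 1.4390)
Result: 9.0258 N/mm^2


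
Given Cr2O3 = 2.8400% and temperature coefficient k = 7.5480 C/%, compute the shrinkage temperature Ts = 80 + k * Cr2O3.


Formula: Ts = 80 + k * Cr2O3
Substituting: Ts = 80 + 7.5480 * 2.8400
Result: 101.4363 C


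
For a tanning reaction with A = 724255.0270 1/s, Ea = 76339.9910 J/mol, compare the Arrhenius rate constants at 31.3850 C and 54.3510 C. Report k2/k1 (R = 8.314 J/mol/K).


T1 = 31.3850 + 273.15 = 304.5350 K; T2 = 54.3510 + 273.15 = 327.5010 K
k1 = A * exp(-Ea/(R*T1)) = 724255.0270 * exp(-76339.9910/(8.314*304.5350)) = 5.8262e-08 1/s
k2 = A * exp(-Ea/(R*T2)) = 724255.0270 * exp(-76339.9910/(8.314*327.5010)) = 4.8265e-07 1/s
k2/k1 = 4.8265e-07 / 5.8262e-08 = 8.2842
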